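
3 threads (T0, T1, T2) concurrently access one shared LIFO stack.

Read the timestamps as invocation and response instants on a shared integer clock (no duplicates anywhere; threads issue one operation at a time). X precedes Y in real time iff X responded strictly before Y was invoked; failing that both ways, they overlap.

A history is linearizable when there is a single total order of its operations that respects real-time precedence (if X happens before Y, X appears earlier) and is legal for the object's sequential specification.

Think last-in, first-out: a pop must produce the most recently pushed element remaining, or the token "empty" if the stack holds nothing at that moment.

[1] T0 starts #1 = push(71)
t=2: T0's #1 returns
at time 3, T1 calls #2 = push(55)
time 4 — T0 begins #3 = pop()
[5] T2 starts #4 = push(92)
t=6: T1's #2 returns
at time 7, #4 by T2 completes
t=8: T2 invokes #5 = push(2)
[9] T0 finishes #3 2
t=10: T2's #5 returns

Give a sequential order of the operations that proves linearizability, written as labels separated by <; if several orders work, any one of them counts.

step 1: #1 push(71) — stack <71>
step 2: #2 push(55) — stack <71,55>
step 3: #4 push(92) — stack <71,55,92>
step 4: #5 push(2) — stack <71,55,92,2>
step 5: #3 pop() → 2 — stack <71,55,92>

#1 < #2 < #4 < #5 < #3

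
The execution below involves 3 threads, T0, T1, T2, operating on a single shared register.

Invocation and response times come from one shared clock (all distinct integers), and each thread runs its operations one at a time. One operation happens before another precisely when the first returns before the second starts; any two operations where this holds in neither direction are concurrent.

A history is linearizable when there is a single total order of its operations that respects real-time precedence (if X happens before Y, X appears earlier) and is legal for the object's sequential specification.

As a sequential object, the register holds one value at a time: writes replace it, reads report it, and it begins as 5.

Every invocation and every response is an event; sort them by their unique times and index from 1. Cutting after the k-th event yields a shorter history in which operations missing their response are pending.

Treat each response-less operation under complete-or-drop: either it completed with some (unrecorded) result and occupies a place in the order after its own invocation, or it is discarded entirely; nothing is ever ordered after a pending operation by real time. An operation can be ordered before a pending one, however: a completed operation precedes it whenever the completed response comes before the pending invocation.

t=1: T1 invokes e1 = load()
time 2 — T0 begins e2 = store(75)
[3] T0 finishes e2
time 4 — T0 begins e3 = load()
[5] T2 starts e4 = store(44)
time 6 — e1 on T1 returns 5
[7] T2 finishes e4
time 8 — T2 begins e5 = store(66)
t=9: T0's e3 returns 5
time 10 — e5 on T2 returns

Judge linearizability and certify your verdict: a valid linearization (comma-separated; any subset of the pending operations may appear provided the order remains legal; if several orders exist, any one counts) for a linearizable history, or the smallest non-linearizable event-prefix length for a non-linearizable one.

not linearizable — minimal violating prefix: 9 events

through event 8 a valid linearization exists; event 9 (e3 responding at time 9) ends that
no legal order exists: 8 real-time-consistent candidates over 4 completed register operations, all rejected
no completion choice of the 1 pending operation (e5) rescues it — every subset was tried
for example e1, e2, e3, e4 (pending dropped) fails at step 3: e3 load() → 5 is not legal there
for example e1, e2, e4, e3 (pending dropped) fails at step 4: e3 load() → 5 is not legal there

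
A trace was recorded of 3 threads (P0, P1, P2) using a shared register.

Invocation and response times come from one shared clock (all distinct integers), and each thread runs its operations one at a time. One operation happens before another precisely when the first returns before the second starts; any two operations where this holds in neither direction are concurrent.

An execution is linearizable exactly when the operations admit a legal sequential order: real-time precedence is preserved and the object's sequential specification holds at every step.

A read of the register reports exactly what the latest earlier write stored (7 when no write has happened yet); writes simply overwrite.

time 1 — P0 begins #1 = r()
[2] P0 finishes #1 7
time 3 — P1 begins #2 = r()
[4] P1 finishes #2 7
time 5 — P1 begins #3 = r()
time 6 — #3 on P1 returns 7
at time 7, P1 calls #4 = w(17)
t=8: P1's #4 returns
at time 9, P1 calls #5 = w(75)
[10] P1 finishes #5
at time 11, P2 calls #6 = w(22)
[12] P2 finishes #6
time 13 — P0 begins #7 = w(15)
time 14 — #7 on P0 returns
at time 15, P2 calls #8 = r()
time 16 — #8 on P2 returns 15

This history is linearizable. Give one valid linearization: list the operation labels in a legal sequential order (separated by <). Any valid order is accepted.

step 1: #1 r() → 7 — value 7
step 2: #2 r() → 7 — value 7
step 3: #3 r() → 7 — value 7
step 4: #4 w(17) — value 17
step 5: #5 w(75) — value 75
step 6: #6 w(22) — value 22
step 7: #7 w(15) — value 15
step 8: #8 r() → 15 — value 15

#1 < #2 < #3 < #4 < #5 < #6 < #7 < #8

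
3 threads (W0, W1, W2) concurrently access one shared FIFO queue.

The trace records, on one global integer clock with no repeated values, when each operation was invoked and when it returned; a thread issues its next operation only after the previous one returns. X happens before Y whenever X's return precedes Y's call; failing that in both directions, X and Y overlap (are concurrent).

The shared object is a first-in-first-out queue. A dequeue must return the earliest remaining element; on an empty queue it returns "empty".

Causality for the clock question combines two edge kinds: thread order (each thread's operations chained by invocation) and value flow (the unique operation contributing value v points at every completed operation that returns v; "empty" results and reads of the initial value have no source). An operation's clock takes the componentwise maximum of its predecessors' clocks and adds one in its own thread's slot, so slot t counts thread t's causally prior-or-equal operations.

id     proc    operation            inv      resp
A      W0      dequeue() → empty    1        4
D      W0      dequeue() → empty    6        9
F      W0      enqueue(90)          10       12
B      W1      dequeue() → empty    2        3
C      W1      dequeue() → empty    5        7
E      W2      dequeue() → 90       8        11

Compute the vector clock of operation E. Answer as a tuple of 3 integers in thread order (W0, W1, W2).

no predecessors for B (invoked 2): W1 increments from zero → (0, 1, 0)
no predecessors for A (invoked 1): W0 increments from zero → (1, 0, 0)
C, invoked 5, takes VC(B)=(0, 1, 0) under max, adds 1 for W1 → (0, 2, 0)
D, invoked 6, takes VC(A)=(1, 0, 0) under max, adds 1 for W0 → (2, 0, 0)
F, invoked 10, takes VC(D)=(2, 0, 0) under max, adds 1 for W0 → (3, 0, 0)
E, invoked 8, takes VC(F)=(3, 0, 0) under max, adds 1 for W2 → (3, 0, 1)
target: VC(E) = (3, 0, 1)

(3, 0, 1)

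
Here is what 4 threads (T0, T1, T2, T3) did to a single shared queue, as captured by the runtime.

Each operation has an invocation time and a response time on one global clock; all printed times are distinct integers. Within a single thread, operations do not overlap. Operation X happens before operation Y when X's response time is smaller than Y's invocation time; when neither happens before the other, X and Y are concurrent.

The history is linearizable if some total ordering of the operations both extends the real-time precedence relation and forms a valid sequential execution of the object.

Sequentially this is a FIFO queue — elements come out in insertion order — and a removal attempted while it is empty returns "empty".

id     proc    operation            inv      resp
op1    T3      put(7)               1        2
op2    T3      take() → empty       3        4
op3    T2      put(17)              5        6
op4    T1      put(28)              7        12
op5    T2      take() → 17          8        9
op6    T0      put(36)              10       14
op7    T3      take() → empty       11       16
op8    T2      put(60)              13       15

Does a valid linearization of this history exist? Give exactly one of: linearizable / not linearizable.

not linearizable

through event 3 a valid linearization exists; event 4 (op2 responding at time 4) ends that
the completed operations (2 total) allow one real-time order; the queue replay rejects it
sample order op1, op2 stalls at step 2 — op2 take() → empty has no legal effect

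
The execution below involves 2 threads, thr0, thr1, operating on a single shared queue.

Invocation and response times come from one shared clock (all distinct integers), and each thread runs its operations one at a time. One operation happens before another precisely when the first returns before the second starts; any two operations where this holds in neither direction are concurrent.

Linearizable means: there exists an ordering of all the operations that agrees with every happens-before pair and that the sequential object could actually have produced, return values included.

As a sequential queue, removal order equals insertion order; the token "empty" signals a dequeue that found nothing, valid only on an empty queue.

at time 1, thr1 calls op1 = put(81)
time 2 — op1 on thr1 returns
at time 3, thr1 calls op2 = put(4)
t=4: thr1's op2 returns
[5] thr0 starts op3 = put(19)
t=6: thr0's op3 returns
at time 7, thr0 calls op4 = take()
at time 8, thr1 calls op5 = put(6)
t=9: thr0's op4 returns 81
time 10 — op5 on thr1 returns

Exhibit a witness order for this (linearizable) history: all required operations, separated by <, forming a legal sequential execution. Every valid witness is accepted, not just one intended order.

after step 1 (op1 put(81)): queue <81>
after step 2 (op2 put(4)): queue <81,4>
after step 3 (op3 put(19)): queue <81,4,19>
after step 4 (op4 take() → 81): queue <4,19>
after step 5 (op5 put(6)): queue <4,19,6>

op1 < op2 < op3 < op4 < op5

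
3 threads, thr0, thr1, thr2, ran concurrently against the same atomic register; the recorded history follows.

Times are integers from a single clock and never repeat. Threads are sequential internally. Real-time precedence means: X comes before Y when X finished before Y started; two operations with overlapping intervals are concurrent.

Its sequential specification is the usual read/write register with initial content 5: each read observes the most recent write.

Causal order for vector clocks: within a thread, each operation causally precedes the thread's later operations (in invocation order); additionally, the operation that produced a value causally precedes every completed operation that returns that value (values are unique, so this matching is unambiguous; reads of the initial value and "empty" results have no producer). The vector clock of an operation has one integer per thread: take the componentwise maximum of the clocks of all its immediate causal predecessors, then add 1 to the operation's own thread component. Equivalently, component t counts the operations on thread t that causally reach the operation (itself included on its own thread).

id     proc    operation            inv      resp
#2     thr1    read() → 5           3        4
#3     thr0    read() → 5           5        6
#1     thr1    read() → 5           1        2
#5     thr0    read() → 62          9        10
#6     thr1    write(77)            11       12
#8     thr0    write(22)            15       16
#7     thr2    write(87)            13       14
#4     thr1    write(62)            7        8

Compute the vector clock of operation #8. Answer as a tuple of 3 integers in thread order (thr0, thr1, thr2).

(3, 3, 0)

root op #7, invoked 13: fresh clock plus thr2's own tick → (0, 0, 1)
root op #1, invoked 1: fresh clock plus thr1's own tick → (0, 1, 0)
root op #3, invoked 5: fresh clock plus thr0's own tick → (1, 0, 0)
#2 (invocation 3): componentwise max over VC(#1)=(0, 1, 0), +1 at thr1, giving (0, 2, 0)
#4 (invocation 7): componentwise max over VC(#2)=(0, 2, 0), +1 at thr1, giving (0, 3, 0)
#6 (invocation 11): componentwise max over VC(#4)=(0, 3, 0), +1 at thr1, giving (0, 4, 0)
#5 (invocation 9): componentwise max over VC(#3)=(1, 0, 0), VC(#4)=(0, 3, 0), +1 at thr0, giving (2, 3, 0)
#8 (invocation 15): componentwise max over VC(#5)=(2, 3, 0), +1 at thr0, giving (3, 3, 0)
target: VC(#8) = (3, 3, 0)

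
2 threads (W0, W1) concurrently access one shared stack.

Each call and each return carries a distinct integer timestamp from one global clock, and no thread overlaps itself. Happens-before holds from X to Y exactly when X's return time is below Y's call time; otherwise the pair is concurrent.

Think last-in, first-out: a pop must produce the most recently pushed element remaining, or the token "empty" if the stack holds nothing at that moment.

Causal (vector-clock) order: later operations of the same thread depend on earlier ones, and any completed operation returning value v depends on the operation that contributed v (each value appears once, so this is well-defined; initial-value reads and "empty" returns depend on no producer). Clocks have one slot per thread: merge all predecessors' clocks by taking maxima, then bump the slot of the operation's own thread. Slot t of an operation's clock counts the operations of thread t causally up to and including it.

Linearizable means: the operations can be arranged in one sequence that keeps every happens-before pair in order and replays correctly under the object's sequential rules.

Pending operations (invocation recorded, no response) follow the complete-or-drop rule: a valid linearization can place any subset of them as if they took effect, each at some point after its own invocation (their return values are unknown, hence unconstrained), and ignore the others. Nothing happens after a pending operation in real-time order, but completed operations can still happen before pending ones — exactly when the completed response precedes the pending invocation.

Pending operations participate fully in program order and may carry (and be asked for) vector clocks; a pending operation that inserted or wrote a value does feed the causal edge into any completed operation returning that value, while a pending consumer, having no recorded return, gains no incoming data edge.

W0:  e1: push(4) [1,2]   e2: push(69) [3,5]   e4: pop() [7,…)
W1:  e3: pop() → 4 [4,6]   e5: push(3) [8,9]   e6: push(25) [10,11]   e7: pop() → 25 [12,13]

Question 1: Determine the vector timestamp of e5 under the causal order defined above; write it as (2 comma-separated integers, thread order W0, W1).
(1, 2)

e1 (invocation 1): nothing precedes it; W0's component alone gives (1, 0)
e3 (invocation 4): componentwise max over VC(e1)=(1, 0), +1 at W1, giving (1, 1)
e2 (invocation 3): componentwise max over VC(e1)=(1, 0), +1 at W0, giving (2, 0)
e5 (invocation 8): componentwise max over VC(e3)=(1, 1), +1 at W1, giving (1, 2)
e4 (invocation 7): componentwise max over VC(e2)=(2, 0), +1 at W0, giving (3, 0)
e6 (invocation 10): componentwise max over VC(e5)=(1, 2), +1 at W1, giving (1, 3)
e7 (invocation 12): componentwise max over VC(e6)=(1, 3), +1 at W1, giving (1, 4)
target: VC(e5) = (1, 2)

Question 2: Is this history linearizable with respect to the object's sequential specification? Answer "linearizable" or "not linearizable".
linearizable

one valid linearization: e1, e3, e2, e4, e5, e6, e7
after step 1 (e1 push(4)): stack <4>
after step 2 (e3 pop() → 4): stack <>
after step 3 (e2 push(69)): stack <69>
after step 4 (e4 pop() (pending, included)): stack <>
after step 5 (e5 push(3)): stack <3>
after step 6 (e6 push(25)): stack <3,25>
after step 7 (e7 pop() → 25): stack <3>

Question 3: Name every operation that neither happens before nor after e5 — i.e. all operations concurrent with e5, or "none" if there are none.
e4

overlap test against e5 [8,9]: concurrent iff the interval meets 8..9
e1 [1,2]: before
e2 [3,5]: before
e3 [4,6]: before
e4 [7,…): concurrent
e6 [10,11]: after
e7 [12,13]: after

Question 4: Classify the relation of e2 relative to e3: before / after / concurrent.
concurrent

e2 spans [3,5], e3 spans [4,6]
the intervals overlap in both directions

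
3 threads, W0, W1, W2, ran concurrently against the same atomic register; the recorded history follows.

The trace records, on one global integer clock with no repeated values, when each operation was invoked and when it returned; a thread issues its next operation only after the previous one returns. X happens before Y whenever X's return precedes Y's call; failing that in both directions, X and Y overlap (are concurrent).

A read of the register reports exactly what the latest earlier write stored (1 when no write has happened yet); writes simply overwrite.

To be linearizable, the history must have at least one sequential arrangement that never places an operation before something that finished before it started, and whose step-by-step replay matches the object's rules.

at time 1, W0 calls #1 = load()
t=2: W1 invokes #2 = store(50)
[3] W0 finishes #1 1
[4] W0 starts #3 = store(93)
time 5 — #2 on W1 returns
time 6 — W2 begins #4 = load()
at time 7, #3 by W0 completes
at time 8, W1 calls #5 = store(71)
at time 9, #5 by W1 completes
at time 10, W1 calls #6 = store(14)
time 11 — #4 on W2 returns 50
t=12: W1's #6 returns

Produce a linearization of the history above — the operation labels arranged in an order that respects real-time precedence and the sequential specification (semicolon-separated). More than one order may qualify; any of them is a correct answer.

step 1: #1 load() → 1 — value 1
step 2: #2 store(50) — value 50
step 3: #4 load() → 50 — value 50
step 4: #3 store(93) — value 93
step 5: #5 store(71) — value 71
step 6: #6 store(14) — value 14

#1; #2; #4; #3; #5; #6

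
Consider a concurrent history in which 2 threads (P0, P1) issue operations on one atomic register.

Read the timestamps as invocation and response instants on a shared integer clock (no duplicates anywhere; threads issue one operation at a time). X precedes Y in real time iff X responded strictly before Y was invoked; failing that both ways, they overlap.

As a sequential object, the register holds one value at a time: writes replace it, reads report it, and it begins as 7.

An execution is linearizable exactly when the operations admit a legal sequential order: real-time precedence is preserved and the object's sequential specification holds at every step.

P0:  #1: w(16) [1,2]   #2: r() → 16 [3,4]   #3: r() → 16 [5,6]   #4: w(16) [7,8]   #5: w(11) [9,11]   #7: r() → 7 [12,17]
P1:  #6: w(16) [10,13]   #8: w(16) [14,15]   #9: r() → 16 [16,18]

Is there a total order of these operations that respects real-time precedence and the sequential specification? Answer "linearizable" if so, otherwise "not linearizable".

not linearizable

events 1..16 are fine; event 17 — the response of #7 at time 17 — makes the prefix non-linearizable
every one of the 5 real-time-consistent orders over 8 completed atomic register ops fails the sequential spec
no escape via the 1 pending operation (#9): every completion choice fails
e.g. #1, #2, #3, #4, #5, #6, #7, #8 (pending dropped): illegal at step 7, since #7 r() → 7 cannot apply there
e.g. #1, #2, #3, #4, #5, #6, #8, #7 (pending dropped): illegal at step 8, since #7 r() → 7 cannot apply there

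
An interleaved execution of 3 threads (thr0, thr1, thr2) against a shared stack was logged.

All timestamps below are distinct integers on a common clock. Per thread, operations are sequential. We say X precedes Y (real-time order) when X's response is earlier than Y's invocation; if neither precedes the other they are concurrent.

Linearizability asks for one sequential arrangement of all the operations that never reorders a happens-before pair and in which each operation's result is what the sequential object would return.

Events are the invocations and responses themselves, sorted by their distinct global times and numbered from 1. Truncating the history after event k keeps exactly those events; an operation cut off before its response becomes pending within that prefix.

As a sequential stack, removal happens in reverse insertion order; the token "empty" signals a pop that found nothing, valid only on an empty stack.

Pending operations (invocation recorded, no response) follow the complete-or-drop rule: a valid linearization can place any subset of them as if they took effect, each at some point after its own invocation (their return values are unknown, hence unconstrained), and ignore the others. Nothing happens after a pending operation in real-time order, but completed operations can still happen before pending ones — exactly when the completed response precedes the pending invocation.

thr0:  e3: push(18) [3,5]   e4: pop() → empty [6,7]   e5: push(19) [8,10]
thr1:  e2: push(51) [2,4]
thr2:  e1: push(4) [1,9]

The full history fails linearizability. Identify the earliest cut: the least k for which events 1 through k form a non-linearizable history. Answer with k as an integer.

events 1..6 are still linearizable — one witness is e1, e2, e3:
step 1: e1 push(4) (pending, included) — stack <4>
step 2: e2 push(51) — stack <4,51>
step 3: e3 push(18) — stack <4,51,18>
event 7 — e4's response, time 7 — after it, nothing linearizes
every completion of the 1 pending operation (e1) was checked; none linearizes
sample order e2, e3, e4 (pending dropped) stalls at step 3 — e4 pop() → empty has no legal effect
sample order e3, e2, e4 (pending dropped) stalls at step 3 — e4 pop() → empty has no legal effect

7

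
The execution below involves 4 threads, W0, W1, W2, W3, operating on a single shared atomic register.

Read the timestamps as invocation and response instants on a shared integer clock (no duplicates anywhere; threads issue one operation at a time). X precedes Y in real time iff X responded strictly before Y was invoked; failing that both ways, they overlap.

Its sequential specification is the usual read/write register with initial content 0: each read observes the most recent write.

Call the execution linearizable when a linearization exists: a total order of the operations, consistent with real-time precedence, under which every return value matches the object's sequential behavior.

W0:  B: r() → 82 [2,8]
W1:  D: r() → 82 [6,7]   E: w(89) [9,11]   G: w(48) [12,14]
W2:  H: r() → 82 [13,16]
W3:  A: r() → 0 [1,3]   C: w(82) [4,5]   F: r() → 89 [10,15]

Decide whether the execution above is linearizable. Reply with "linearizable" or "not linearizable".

not linearizable

already the first 16 events (up to H's response at time 16) admit no linearization; the first 15 still do
checked exhaustively: 32 real-time-consistent orders of 8 completed operations, zero legal atomic register replays
one such order, A, B, C, D, E, F, G, H, breaks at step 2 where B r() → 82 is illegal
one such order, A, B, C, D, E, F, H, G, breaks at step 2 where B r() → 82 is illegal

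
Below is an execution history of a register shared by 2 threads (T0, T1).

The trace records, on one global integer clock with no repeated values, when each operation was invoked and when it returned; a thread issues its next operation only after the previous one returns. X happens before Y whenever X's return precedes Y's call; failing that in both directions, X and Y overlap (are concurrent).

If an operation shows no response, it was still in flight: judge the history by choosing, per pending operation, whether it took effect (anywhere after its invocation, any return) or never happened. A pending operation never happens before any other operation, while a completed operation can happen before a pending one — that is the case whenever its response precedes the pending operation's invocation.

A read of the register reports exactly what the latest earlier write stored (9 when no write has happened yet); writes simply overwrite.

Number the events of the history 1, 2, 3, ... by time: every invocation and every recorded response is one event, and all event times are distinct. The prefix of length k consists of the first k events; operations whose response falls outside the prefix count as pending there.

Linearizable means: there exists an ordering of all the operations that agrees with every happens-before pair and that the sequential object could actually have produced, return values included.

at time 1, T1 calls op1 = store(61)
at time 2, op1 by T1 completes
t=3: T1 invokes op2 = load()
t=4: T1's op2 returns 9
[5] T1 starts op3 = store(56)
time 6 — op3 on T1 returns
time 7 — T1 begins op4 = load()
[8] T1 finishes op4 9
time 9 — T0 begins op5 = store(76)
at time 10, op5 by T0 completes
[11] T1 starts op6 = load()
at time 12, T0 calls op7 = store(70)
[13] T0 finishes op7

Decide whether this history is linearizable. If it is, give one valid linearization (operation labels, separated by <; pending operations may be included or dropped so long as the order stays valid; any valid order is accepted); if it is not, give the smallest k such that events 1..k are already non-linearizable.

through event 3 a valid linearization exists; event 4 (op2 responding at time 4) ends that
one real-time candidate order over the 2 completed operations — the register replay rejects it
take op1, op2: step 2 already fails, because op2 load() → 9 cannot occur there

not linearizable — minimal violating prefix: 4 events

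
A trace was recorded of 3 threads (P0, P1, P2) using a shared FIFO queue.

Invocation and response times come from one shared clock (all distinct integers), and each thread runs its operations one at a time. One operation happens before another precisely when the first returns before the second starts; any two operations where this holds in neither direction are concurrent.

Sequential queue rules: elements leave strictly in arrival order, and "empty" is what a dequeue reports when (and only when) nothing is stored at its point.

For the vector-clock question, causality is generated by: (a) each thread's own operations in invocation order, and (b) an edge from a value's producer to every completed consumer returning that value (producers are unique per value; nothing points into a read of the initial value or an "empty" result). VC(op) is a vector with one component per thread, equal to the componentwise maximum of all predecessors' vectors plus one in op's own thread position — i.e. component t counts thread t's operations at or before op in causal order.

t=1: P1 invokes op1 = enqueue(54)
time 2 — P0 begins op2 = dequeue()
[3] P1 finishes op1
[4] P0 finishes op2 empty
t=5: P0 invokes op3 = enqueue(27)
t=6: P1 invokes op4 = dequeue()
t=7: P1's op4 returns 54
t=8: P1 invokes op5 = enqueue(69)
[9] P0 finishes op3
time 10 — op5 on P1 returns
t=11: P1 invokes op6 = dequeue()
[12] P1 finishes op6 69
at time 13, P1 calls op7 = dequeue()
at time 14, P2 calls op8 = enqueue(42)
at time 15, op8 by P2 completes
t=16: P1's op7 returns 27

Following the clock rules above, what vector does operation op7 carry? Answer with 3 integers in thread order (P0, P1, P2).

op8 (invocation 14): nothing precedes it; P2's component alone gives (0, 0, 1)
op1 (invocation 1): nothing precedes it; P1's component alone gives (0, 1, 0)
op2 (invocation 2): nothing precedes it; P0's component alone gives (1, 0, 0)
op4, invoked 6, takes VC(op1)=(0, 1, 0) under max, adds 1 for P1 → (0, 2, 0)
op3, invoked 5, takes VC(op2)=(1, 0, 0) under max, adds 1 for P0 → (2, 0, 0)
op5, invoked 8, takes VC(op4)=(0, 2, 0) under max, adds 1 for P1 → (0, 3, 0)
op6, invoked 11, takes VC(op5)=(0, 3, 0) under max, adds 1 for P1 → (0, 4, 0)
op7, invoked 13, takes VC(op3)=(2, 0, 0), VC(op6)=(0, 4, 0) under max, adds 1 for P1 → (2, 5, 0)
target: VC(op7) = (2, 5, 0)

(2, 5, 0)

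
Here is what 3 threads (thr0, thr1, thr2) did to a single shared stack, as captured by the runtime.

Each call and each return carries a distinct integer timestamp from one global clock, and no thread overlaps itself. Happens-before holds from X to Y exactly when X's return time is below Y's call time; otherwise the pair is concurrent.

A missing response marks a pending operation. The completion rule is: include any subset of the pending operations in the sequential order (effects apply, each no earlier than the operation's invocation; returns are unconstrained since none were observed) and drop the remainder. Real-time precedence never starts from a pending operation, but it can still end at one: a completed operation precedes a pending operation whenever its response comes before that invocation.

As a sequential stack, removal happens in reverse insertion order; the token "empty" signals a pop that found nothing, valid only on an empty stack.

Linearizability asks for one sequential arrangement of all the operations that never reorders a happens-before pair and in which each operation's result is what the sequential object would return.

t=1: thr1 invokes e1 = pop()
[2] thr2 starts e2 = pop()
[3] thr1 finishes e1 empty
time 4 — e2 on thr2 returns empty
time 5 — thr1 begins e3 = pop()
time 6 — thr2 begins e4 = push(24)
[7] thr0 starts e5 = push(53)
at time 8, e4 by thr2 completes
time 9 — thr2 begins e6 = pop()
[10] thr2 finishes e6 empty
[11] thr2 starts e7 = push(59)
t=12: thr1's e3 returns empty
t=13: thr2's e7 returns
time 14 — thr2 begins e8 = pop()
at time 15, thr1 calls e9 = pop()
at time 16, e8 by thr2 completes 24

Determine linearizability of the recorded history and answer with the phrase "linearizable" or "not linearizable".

not linearizable

cut after 11 events: linearizable; cut after 12 events (e3 responds, time 12): not linearizable
no legal order exists: 6 real-time-consistent candidates over 5 completed stack operations, all rejected
no escape via the 2 pending operations (e5, e7): every completion choice fails
sample order e1, e2, e3, e4, e6 (pending dropped) stalls at step 5 — e6 pop() → empty has no legal effect
sample order e1, e2, e4, e3, e6 (pending dropped) stalls at step 4 — e3 pop() → empty has no legal effect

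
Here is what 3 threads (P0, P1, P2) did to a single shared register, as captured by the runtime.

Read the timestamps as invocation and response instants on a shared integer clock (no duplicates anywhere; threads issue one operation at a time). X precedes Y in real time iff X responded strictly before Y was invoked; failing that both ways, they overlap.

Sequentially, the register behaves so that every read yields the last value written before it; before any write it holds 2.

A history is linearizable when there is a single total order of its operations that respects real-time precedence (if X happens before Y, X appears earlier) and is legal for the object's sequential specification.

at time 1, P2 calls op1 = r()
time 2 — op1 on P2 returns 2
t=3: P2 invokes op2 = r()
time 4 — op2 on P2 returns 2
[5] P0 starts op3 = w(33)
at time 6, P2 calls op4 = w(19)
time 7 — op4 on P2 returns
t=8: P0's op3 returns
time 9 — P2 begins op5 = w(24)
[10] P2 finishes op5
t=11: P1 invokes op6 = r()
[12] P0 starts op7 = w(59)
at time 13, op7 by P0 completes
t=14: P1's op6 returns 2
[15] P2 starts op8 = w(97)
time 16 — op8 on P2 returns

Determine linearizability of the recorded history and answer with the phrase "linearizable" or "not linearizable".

already the first 14 events (up to op6's response at time 14) admit no linearization; the first 13 still do
7 completed operations, 4 real-time-consistent orders — every register replay fails
sample order op1, op2, op3, op4, op5, op6, op7 stalls at step 6 — op6 r() → 2 has no legal effect
sample order op1, op2, op3, op4, op5, op7, op6 stalls at step 7 — op6 r() → 2 has no legal effect

not linearizable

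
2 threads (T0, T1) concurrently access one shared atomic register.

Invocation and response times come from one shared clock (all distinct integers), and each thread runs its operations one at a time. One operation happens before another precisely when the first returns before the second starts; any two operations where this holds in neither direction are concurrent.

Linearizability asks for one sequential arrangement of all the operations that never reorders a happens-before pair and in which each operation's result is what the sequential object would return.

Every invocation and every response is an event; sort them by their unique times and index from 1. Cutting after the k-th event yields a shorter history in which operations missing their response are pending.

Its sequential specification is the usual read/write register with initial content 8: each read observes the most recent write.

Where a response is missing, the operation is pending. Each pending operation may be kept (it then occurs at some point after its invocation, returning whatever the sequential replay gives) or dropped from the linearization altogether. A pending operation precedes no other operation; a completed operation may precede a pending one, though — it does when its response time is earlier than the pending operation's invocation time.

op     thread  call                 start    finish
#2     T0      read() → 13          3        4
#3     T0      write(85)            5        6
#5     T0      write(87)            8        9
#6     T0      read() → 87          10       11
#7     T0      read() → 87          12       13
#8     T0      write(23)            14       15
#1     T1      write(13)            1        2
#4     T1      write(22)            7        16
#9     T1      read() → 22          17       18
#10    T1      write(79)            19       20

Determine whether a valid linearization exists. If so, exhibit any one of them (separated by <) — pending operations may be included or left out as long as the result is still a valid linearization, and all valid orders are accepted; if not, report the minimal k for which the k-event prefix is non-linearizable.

linearizable — witness: #1 < #2 < #3 < #5 < #6 < #7 < #8 < #4 < #9 < #10

step 1: #1 write(13) — value 13
step 2: #2 read() → 13 — value 13
step 3: #3 write(85) — value 85
step 4: #5 write(87) — value 87
step 5: #6 read() → 87 — value 87
step 6: #7 read() → 87 — value 87
step 7: #8 write(23) — value 23
step 8: #4 write(22) — value 22
step 9: #9 read() → 22 — value 22
step 10: #10 write(79) — value 79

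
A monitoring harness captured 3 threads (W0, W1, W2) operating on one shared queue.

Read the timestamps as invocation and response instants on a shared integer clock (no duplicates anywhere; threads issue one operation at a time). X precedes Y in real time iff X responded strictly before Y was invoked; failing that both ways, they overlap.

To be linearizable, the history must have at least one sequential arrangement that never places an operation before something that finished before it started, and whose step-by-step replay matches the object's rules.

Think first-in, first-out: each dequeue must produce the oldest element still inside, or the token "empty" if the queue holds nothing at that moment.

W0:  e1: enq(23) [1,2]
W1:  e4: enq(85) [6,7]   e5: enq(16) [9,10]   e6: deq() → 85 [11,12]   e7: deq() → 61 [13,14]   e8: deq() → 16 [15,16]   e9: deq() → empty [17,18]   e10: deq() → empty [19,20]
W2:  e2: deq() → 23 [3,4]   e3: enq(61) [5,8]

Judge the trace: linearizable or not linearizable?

a witness: e1, e2, e4, e3, e5, e6, e7, e8, e9, e10
1. e1 enq(23), leaving queue <23>
2. e2 deq() → 23, leaving queue <>
3. e4 enq(85), leaving queue <85>
4. e3 enq(61), leaving queue <85,61>
5. e5 enq(16), leaving queue <85,61,16>
6. e6 deq() → 85, leaving queue <61,16>
7. e7 deq() → 61, leaving queue <16>
8. e8 deq() → 16, leaving queue <>
9. e9 deq() → empty, leaving queue <>
10. e10 deq() → empty, leaving queue <>

linearizable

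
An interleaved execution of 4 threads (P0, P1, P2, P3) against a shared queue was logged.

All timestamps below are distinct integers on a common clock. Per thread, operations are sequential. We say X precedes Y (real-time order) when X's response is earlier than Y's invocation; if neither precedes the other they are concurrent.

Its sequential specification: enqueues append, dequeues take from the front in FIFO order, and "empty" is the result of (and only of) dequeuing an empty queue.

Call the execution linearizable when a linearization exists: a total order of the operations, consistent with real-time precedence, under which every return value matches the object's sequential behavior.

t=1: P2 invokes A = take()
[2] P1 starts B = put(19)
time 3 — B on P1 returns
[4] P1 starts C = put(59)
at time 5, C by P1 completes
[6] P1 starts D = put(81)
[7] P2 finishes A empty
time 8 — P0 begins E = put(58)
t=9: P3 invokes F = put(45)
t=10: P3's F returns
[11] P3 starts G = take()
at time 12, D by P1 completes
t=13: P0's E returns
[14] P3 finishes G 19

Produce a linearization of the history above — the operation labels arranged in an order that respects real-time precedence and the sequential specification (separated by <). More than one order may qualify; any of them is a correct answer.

A < B < C < D < E < F < G

after step 1 (A take() → empty): queue <>
after step 2 (B put(19)): queue <19>
after step 3 (C put(59)): queue <19,59>
after step 4 (D put(81)): queue <19,59,81>
after step 5 (E put(58)): queue <19,59,81,58>
after step 6 (F put(45)): queue <19,59,81,58,45>
after step 7 (G take() → 19): queue <59,81,58,45>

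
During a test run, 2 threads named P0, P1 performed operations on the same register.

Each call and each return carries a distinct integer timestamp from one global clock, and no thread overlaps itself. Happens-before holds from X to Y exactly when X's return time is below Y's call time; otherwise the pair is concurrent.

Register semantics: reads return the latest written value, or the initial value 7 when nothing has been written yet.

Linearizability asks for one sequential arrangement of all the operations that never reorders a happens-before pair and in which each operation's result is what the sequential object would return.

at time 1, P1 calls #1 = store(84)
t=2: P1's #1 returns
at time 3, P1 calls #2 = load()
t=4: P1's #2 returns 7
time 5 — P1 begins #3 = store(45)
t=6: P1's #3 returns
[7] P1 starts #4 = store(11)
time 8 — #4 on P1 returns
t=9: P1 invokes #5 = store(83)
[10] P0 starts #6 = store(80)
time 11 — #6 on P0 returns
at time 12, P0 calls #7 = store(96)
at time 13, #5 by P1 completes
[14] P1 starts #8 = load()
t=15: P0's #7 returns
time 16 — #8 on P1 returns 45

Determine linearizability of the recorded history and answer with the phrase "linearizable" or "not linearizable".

not linearizable

the violation lands at event 4, #2's response at time 4: events 1..3 linearize, events 1..4 do not
the sole real-time-consistent order of 2 completed operations fails the register replay
take #1, #2: step 2 already fails, because #2 load() → 7 cannot occur there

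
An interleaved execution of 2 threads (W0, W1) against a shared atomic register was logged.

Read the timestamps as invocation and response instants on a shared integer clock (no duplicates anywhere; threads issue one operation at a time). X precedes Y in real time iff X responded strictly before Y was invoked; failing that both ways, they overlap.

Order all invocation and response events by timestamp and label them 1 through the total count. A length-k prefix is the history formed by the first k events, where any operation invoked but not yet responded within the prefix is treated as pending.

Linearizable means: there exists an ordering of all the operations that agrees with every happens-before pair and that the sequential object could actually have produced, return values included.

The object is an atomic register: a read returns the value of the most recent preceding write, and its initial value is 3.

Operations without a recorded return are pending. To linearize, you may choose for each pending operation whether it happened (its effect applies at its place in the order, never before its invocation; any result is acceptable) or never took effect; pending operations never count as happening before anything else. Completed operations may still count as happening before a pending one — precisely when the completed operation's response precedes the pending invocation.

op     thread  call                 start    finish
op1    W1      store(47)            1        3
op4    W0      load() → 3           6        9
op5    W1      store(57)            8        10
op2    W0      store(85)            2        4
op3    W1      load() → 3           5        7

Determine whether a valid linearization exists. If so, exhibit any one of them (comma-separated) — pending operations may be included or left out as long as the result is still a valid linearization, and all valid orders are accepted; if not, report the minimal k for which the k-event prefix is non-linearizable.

through event 6 a valid linearization exists; event 7 (op3 responding at time 7) ends that
2 orders of the 3 completed atomic register ops respect real time; none is legal
no completion choice of the 1 pending operation (op4) rescues it — every subset was tried
one such order, op1, op2, op3 (pending dropped), breaks at step 3 where op3 load() → 3 is illegal
one such order, op2, op1, op3 (pending dropped), breaks at step 3 where op3 load() → 3 is illegal

not linearizable — minimal violating prefix: 7 events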